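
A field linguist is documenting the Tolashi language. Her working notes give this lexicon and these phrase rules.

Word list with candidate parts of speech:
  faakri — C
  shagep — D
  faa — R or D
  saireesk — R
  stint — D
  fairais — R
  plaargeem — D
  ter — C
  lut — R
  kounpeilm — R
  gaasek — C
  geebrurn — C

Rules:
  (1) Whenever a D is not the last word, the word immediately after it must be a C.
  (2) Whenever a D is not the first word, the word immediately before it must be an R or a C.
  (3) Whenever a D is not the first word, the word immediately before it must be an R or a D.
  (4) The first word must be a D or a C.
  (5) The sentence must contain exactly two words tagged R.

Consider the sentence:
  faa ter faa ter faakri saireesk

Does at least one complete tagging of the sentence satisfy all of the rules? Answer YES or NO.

YES

Candidates per position — 1:faa {R,D}; 2:ter {C}; 3:faa {R,D}; 4:ter {C}; 5:faakri {C}; 6:saireesk {R}.
One satisfying assignment: D C R C C R.
Verifying each rule — rule 1 holds; rule 2 holds; rule 3 holds; rule 4 holds; rule 5 holds.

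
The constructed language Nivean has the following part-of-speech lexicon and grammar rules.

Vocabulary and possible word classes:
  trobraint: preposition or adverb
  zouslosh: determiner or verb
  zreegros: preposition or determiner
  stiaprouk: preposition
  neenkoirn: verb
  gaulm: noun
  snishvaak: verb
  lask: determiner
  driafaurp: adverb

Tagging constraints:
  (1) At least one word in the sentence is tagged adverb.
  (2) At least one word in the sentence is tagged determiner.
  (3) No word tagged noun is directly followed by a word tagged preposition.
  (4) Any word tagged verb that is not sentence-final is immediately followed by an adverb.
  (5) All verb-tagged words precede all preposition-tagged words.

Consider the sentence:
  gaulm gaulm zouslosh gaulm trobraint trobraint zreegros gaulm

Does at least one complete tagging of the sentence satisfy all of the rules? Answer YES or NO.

YES

Candidates per position — 1:gaulm {noun}; 2:gaulm {noun}; 3:zouslosh {determiner,verb}; 4:gaulm {noun}; 5:trobraint {preposition,adverb}; 6:trobraint {preposition,adverb}; 7:zreegros {preposition,determiner}; 8:gaulm {noun}.
One satisfying assignment: noun noun determiner noun adverb adverb preposition noun.
Checking: rule 1 satisfied; rule 2 satisfied; rule 3 satisfied; rule 4 satisfied; rule 5 satisfied.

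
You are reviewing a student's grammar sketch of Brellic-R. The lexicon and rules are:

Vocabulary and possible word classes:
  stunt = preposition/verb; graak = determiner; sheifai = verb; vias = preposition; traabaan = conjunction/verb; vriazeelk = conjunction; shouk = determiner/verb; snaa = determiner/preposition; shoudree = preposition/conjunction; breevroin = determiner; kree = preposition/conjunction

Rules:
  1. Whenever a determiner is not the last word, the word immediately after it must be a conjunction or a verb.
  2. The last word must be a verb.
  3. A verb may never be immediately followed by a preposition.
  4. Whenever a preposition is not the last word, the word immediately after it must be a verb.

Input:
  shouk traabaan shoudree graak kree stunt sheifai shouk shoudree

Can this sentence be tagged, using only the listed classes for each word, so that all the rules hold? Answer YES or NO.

Candidates per position — 1:shouk {determiner,verb}; 2:traabaan {conjunction,verb}; 3:shoudree {preposition,conjunction}; 4:graak {determiner}; 5:kree {preposition,conjunction}; 6:stunt {preposition,verb}; 7:sheifai {verb}; 8:shouk {determiner,verb}; 9:shoudree {preposition,conjunction}.
Rule 2 cannot be satisfied by any choice of tags from the lexicon.
So there is no consistent tagging.

NO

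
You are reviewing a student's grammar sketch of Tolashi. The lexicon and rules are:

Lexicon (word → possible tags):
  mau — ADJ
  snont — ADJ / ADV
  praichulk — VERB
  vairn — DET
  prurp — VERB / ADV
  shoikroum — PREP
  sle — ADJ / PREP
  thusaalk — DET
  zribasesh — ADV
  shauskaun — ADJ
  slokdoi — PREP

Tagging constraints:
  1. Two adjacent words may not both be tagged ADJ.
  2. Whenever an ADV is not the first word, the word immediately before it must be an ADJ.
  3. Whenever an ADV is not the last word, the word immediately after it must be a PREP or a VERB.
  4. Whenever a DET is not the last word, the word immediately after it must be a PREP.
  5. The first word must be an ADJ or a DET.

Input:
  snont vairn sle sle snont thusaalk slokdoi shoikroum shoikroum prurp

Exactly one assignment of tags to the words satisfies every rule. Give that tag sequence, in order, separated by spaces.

ADJ DET PREP PREP ADJ DET PREP PREP PREP VERB

Candidates per position — 1:snont {ADJ,ADV}; 2:vairn {DET}; 3:sle {ADJ,PREP}; 4:sle {ADJ,PREP}; 5:snont {ADJ,ADV}; 6:thusaalk {DET}; 7:slokdoi {PREP}; 8:shoikroum {PREP}; 9:shoikroum {PREP}; 10:prurp {VERB,ADV}.
Position 1: ADV is ruled out by rule 3; that leaves ADJ.
Position 3: ADJ is ruled out by rule 4; that leaves PREP.
Position 5: ADV is ruled out by rule 3; that leaves ADJ.
Position 10: ADV is ruled out by rule 2; that leaves VERB.
Position 4: ADJ is ruled out by rule 1; that leaves PREP.
That leaves exactly one tagging: ADJ DET PREP PREP ADJ DET PREP PREP PREP VERB.
Rule-by-rule: rule 1 ✓; rule 2 ✓; rule 3 ✓; rule 4 ✓; rule 5 ✓.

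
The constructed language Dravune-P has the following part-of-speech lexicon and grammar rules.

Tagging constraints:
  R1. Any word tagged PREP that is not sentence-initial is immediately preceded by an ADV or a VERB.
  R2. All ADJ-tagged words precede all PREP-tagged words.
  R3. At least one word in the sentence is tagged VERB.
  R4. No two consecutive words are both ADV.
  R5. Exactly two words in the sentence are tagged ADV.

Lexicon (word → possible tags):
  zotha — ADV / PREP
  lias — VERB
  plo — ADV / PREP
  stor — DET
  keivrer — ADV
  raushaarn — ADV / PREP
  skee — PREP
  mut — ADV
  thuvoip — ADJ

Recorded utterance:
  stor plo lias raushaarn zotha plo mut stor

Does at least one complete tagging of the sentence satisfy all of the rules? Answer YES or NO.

Candidates per position — 1:stor {DET}; 2:plo {ADV,PREP}; 3:lias {VERB}; 4:raushaarn {ADV,PREP}; 5:zotha {ADV,PREP}; 6:plo {ADV,PREP}; 7:mut {ADV}; 8:stor {DET}.
Every candidate sequence violates at least one rule; no consistent tagging exists.

NO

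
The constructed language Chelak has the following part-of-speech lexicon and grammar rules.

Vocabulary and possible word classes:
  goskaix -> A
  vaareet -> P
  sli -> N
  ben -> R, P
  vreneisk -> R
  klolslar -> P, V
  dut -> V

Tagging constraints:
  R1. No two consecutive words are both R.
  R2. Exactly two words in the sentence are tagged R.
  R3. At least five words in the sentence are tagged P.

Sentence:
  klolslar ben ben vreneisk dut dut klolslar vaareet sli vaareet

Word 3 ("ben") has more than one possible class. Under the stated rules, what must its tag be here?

Candidates per position — 1:klolslar {P,V}; 2:ben {R,P}; 3:ben {R,P}; 4:vreneisk {R}; 5:dut {V}; 6:dut {V}; 7:klolslar {P,V}; 8:vaareet {P}; 9:sli {N}; 10:vaareet {P}.
Word 3 cannot be R — rule 1 would then fail for every completion. It is P.
Word 2 cannot be P — rule 2 would then fail for every completion. It is R.
Word 7 cannot be V — rule 3 would then fail for every completion. It is P.
Word 1 cannot be V — rule 3 would then fail for every completion. It is P.
The unique satisfying tagging is: P R P R V V P P N P.
Checking: rule 1 ok; rule 2 ok; rule 3 ok.

P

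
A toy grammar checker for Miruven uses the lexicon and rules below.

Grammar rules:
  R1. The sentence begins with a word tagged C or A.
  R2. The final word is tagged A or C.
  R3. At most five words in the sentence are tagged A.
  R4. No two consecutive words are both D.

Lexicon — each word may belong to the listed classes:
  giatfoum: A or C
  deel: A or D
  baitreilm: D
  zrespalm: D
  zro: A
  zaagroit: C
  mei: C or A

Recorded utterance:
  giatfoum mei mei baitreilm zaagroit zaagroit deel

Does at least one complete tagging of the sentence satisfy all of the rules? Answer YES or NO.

YES

Candidates per position — 1:giatfoum {A,C}; 2:mei {C,A}; 3:mei {C,A}; 4:baitreilm {D}; 5:zaagroit {C}; 6:zaagroit {C}; 7:deel {A,D}.
One satisfying assignment: C A C D C C A.
Verifying each rule — rule 1 ok; rule 2 ok; rule 3 ok; rule 4 ok.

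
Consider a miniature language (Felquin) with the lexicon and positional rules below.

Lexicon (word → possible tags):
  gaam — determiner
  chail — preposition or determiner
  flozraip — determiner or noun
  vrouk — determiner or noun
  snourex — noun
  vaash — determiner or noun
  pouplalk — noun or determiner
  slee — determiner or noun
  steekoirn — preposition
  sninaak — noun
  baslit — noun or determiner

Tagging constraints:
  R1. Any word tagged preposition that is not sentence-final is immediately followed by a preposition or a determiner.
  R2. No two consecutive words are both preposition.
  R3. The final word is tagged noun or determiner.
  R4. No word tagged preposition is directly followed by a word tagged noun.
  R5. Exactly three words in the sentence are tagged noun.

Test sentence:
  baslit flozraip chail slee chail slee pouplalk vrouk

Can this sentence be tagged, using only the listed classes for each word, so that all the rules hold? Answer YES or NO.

YES

Candidates per position — 1:baslit {noun,determiner}; 2:flozraip {determiner,noun}; 3:chail {preposition,determiner}; 4:slee {determiner,noun}; 5:chail {preposition,determiner}; 6:slee {determiner,noun}; 7:pouplalk {noun,determiner}; 8:vrouk {determiner,noun}.
One satisfying assignment: determiner noun preposition determiner determiner noun determiner noun.
Verifying each rule — rule 1 holds; rule 2 holds; rule 3 holds; rule 4 holds; rule 5 holds.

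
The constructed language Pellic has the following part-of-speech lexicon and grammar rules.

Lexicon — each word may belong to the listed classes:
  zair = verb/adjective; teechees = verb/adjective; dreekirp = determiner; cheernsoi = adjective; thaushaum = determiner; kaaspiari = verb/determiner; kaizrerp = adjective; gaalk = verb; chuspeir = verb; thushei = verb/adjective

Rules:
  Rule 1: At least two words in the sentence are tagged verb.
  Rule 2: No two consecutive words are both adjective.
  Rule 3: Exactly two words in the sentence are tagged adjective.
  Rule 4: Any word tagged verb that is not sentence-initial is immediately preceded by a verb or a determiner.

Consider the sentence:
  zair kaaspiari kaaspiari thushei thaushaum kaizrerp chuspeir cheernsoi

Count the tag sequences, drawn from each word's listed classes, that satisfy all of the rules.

0

Candidates per position — 1:zair {verb,adjective}; 2:kaaspiari {verb,determiner}; 3:kaaspiari {verb,determiner}; 4:thushei {verb,adjective}; 5:thaushaum {determiner}; 6:kaizrerp {adjective}; 7:chuspeir {verb}; 8:cheernsoi {adjective}.
There are 16 candidate sequences in total.
Rule 4 cannot be satisfied by any choice of tags from the lexicon.
So there is no consistent tagging.
Count = 0.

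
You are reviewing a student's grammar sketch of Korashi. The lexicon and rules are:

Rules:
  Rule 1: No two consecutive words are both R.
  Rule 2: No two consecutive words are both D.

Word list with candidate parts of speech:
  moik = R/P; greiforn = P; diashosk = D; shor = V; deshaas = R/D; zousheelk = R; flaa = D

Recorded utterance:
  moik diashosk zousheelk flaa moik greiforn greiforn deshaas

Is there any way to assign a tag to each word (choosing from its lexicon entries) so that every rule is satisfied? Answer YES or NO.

Candidates per position — 1:moik {R,P}; 2:diashosk {D}; 3:zousheelk {R}; 4:flaa {D}; 5:moik {R,P}; 6:greiforn {P}; 7:greiforn {P}; 8:deshaas {R,D}.
One satisfying assignment: P D R D R P P D.
Check: rule 1 satisfied; rule 2 satisfied.

YES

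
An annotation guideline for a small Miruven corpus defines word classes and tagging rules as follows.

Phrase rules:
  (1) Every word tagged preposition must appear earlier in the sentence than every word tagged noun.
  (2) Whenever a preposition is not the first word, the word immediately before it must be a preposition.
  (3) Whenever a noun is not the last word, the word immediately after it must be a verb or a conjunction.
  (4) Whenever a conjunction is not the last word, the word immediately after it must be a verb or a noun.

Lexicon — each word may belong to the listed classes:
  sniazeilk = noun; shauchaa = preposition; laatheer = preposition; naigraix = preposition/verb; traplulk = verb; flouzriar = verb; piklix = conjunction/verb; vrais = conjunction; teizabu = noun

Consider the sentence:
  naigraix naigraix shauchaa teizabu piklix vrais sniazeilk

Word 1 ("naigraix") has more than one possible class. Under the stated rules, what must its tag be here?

Candidates per position — 1:naigraix {preposition,verb}; 2:naigraix {preposition,verb}; 3:shauchaa {preposition}; 4:teizabu {noun}; 5:piklix {conjunction,verb}; 6:vrais {conjunction}; 7:sniazeilk {noun}.
At position 1, choosing verb makes rule 2 impossible to satisfy; hence preposition.
At position 2, choosing verb makes rule 2 impossible to satisfy; hence preposition.
At position 5, choosing conjunction makes rule 4 impossible to satisfy; hence verb.
The only consistent sequence is: preposition preposition preposition noun verb conjunction noun.
Check: rule 1 ok; rule 2 ok; rule 3 ok; rule 4 ok.

preposition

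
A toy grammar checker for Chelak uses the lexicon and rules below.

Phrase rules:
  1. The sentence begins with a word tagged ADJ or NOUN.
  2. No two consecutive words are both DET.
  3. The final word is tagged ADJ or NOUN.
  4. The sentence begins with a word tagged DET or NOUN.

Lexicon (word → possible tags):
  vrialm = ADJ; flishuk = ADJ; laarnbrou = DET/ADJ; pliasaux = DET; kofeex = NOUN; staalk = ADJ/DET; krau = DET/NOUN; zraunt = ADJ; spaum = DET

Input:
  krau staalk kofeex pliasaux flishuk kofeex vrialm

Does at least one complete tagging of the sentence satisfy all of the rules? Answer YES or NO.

YES

Candidates per position — 1:krau {DET,NOUN}; 2:staalk {ADJ,DET}; 3:kofeex {NOUN}; 4:pliasaux {DET}; 5:flishuk {ADJ}; 6:kofeex {NOUN}; 7:vrialm {ADJ}.
One satisfying assignment: NOUN DET NOUN DET ADJ NOUN ADJ.
Checking: rule 1 holds; rule 2 holds; rule 3 holds; rule 4 holds.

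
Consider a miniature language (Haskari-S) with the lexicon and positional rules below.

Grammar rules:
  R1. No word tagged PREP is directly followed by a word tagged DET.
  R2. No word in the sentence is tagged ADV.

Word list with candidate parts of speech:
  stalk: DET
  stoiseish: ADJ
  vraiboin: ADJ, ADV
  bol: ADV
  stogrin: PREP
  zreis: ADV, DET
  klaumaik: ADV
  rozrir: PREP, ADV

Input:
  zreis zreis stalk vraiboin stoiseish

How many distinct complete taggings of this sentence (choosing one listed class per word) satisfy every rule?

1

Candidates per position — 1:zreis {ADV,DET}; 2:zreis {ADV,DET}; 3:stalk {DET}; 4:vraiboin {ADJ,ADV}; 5:stoiseish {ADJ}.
There are 8 candidate sequences in total.
The sequences that satisfy every rule: DET DET DET ADJ ADJ.
Count = 1.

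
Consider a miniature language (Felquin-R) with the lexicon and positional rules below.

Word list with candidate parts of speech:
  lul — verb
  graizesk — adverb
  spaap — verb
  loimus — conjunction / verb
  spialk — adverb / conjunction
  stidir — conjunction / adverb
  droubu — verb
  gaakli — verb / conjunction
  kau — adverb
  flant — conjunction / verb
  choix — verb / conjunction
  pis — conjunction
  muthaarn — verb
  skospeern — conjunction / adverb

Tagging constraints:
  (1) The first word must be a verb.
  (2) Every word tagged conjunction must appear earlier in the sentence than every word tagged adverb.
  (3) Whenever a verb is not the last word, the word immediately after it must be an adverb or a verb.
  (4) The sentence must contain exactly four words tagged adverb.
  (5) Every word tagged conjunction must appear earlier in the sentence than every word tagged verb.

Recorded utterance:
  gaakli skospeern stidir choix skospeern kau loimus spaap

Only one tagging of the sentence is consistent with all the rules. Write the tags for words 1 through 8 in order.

verb adverb adverb verb adverb adverb verb verb

Candidates per position — 1:gaakli {verb,conjunction}; 2:skospeern {conjunction,adverb}; 3:stidir {conjunction,adverb}; 4:choix {verb,conjunction}; 5:skospeern {conjunction,adverb}; 6:kau {adverb}; 7:loimus {conjunction,verb}; 8:spaap {verb}.
If word 1 were conjunction, no tagging could satisfy rule 1; so word 1 is verb.
If word 2 were conjunction, no tagging could satisfy rule 3; so word 2 is adverb.
If word 3 were conjunction, no tagging could satisfy rule 2; so word 3 is adverb.
If word 4 were conjunction, no tagging could satisfy rule 2; so word 4 is verb.
If word 5 were conjunction, no tagging could satisfy rule 2; so word 5 is adverb.
If word 7 were conjunction, no tagging could satisfy rule 2; so word 7 is verb.
That leaves exactly one tagging: verb adverb adverb verb adverb adverb verb verb.
Rule-by-rule: rule 1 holds; rule 2 holds; rule 3 holds; rule 4 holds; rule 5 holds.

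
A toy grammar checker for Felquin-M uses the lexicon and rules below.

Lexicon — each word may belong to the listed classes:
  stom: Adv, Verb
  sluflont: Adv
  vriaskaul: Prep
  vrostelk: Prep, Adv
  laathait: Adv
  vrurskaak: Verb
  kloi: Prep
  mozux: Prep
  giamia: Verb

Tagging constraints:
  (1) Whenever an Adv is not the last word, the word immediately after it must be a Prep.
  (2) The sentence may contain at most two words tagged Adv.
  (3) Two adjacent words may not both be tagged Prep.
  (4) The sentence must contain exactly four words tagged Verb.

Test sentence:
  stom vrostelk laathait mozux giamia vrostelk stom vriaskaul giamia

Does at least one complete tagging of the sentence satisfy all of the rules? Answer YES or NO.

Candidates per position — 1:stom {Adv,Verb}; 2:vrostelk {Prep,Adv}; 3:laathait {Adv}; 4:mozux {Prep}; 5:giamia {Verb}; 6:vrostelk {Prep,Adv}; 7:stom {Adv,Verb}; 8:vriaskaul {Prep}; 9:giamia {Verb}.
One satisfying assignment: Verb Prep Adv Prep Verb Prep Verb Prep Verb.
Check: rule 1 ✓; rule 2 ✓; rule 3 ✓; rule 4 ✓.

YES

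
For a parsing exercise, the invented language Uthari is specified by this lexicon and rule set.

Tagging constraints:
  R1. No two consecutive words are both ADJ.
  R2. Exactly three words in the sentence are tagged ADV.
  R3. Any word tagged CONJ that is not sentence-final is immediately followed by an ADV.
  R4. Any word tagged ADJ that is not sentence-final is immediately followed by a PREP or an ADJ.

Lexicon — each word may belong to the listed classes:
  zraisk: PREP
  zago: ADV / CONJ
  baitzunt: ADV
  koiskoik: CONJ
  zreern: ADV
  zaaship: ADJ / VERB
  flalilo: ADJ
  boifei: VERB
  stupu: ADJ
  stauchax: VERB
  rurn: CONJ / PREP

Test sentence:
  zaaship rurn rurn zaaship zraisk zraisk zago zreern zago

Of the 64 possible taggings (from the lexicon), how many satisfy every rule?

Candidates per position — 1:zaaship {ADJ,VERB}; 2:rurn {CONJ,PREP}; 3:rurn {CONJ,PREP}; 4:zaaship {ADJ,VERB}; 5:zraisk {PREP}; 6:zraisk {PREP}; 7:zago {ADV,CONJ}; 8:zreern {ADV}; 9:zago {ADV,CONJ}.
There are 64 candidate sequences in total.
The sequences that satisfy every rule: ADJ PREP PREP ADJ PREP PREP ADV ADV ADV; ADJ PREP PREP VERB PREP PREP ADV ADV ADV; VERB PREP PREP ADJ PREP PREP ADV ADV ADV; VERB PREP PREP VERB PREP PREP ADV ADV ADV.
Count = 4.

4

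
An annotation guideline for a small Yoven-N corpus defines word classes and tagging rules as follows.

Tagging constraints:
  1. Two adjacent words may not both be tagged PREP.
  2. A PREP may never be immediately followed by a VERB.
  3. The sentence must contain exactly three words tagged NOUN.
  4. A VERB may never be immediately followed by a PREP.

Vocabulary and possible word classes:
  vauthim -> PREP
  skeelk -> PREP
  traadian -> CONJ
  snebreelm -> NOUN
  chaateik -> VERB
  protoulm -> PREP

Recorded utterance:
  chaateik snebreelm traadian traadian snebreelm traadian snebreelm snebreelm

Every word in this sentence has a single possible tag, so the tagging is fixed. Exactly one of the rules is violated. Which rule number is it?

Fixed tagging: VERB NOUN CONJ CONJ NOUN CONJ NOUN NOUN.
Applying the rules: R1 ok, R2 ok, R3 fails, R4 ok.
Only rule 3 fails.

3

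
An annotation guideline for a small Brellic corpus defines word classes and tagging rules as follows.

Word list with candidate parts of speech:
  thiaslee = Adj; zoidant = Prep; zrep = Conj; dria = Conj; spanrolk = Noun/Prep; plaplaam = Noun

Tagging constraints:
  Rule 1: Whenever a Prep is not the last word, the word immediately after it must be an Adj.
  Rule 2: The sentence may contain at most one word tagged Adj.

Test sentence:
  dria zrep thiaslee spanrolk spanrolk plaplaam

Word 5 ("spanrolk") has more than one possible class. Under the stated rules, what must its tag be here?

Noun

Candidates per position — 1:dria {Conj}; 2:zrep {Conj}; 3:thiaslee {Adj}; 4:spanrolk {Noun,Prep}; 5:spanrolk {Noun,Prep}; 6:plaplaam {Noun}.
If word 4 were Prep, no tagging could satisfy rule 1; so word 4 is Noun.
If word 5 were Prep, no tagging could satisfy rule 1; so word 5 is Noun.
The only consistent sequence is: Conj Conj Adj Noun Noun Noun.
Verifying each rule — rule 1 satisfied; rule 2 satisfied.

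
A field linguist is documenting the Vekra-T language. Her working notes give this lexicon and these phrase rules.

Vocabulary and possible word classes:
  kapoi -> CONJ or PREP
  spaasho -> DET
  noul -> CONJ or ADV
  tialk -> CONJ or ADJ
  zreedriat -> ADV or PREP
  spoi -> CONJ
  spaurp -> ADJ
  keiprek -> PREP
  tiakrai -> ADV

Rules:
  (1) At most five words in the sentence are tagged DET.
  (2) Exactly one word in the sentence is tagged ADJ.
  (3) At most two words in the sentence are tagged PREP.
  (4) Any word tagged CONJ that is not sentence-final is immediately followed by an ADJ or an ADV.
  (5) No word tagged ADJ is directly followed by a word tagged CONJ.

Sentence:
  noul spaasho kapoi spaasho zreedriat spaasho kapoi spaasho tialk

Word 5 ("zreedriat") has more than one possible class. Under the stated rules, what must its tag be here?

ADV

Candidates per position — 1:noul {CONJ,ADV}; 2:spaasho {DET}; 3:kapoi {CONJ,PREP}; 4:spaasho {DET}; 5:zreedriat {ADV,PREP}; 6:spaasho {DET}; 7:kapoi {CONJ,PREP}; 8:spaasho {DET}; 9:tialk {CONJ,ADJ}.
If word 1 were CONJ, no tagging could satisfy rule 4; so word 1 is ADV.
If word 3 were CONJ, no tagging could satisfy rule 4; so word 3 is PREP.
If word 7 were CONJ, no tagging could satisfy rule 4; so word 7 is PREP.
If word 9 were CONJ, no tagging could satisfy rule 2; so word 9 is ADJ.
If word 5 were PREP, no tagging could satisfy rule 3; so word 5 is ADV.
That leaves exactly one tagging: ADV DET PREP DET ADV DET PREP DET ADJ.
Checking: rule 1 holds; rule 2 holds; rule 3 holds; rule 4 holds; rule 5 holds.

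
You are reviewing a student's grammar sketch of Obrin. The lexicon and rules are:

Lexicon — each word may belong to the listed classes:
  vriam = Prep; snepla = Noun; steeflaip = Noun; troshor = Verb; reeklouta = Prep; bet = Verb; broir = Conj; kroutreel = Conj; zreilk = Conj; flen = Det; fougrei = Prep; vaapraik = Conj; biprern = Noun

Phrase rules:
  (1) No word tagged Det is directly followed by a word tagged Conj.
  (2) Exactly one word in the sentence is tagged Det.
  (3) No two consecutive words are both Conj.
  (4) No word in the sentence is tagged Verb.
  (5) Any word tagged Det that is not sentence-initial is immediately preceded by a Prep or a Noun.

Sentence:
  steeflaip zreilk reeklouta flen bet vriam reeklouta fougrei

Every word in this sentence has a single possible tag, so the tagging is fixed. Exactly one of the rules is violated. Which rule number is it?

Fixed tagging: Noun Conj Prep Det Verb Prep Prep Prep.
Applying the rules: R1 holds, R2 holds, R3 holds, R4 violated, R5 holds.
Only rule 4 fails.

4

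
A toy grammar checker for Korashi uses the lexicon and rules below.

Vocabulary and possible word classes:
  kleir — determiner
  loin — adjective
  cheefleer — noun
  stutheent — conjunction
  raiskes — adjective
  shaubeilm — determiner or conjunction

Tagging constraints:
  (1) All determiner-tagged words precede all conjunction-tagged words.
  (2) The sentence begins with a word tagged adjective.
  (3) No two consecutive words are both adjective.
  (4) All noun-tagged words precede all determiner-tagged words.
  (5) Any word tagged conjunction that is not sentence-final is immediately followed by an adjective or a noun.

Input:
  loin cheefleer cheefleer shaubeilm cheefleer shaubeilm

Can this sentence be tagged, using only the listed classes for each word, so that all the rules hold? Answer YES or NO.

YES

Candidates per position — 1:loin {adjective}; 2:cheefleer {noun}; 3:cheefleer {noun}; 4:shaubeilm {determiner,conjunction}; 5:cheefleer {noun}; 6:shaubeilm {determiner,conjunction}.
One satisfying assignment: adjective noun noun conjunction noun conjunction.
Check: rule 1 ✓; rule 2 ✓; rule 3 ✓; rule 4 ✓; rule 5 ✓.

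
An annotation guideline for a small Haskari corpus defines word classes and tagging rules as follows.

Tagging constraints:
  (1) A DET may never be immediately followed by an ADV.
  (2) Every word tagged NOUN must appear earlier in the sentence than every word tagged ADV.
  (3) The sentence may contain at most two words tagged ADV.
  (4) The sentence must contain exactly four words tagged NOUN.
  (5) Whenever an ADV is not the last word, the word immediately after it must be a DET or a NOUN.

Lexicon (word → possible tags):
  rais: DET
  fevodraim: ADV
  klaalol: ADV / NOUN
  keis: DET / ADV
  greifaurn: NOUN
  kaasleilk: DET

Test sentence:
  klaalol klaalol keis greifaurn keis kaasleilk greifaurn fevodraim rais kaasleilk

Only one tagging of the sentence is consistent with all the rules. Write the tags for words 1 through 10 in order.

Candidates per position — 1:klaalol {ADV,NOUN}; 2:klaalol {ADV,NOUN}; 3:keis {DET,ADV}; 4:greifaurn {NOUN}; 5:keis {DET,ADV}; 6:kaasleilk {DET}; 7:greifaurn {NOUN}; 8:fevodraim {ADV}; 9:rais {DET}; 10:kaasleilk {DET}.
Position 1: tagging it ADV would leave rule 2 unsatisfiable, so it must be NOUN.
Position 2: tagging it ADV would leave rule 2 unsatisfiable, so it must be NOUN.
Position 3: tagging it ADV would leave rule 2 unsatisfiable, so it must be DET.
Position 5: tagging it ADV would leave rule 2 unsatisfiable, so it must be DET.
So the tagging must be: NOUN NOUN DET NOUN DET DET NOUN ADV DET DET.
Verifying each rule — rule 1 holds; rule 2 holds; rule 3 holds; rule 4 holds; rule 5 holds.

NOUN NOUN DET NOUN DET DET NOUN ADV DET DET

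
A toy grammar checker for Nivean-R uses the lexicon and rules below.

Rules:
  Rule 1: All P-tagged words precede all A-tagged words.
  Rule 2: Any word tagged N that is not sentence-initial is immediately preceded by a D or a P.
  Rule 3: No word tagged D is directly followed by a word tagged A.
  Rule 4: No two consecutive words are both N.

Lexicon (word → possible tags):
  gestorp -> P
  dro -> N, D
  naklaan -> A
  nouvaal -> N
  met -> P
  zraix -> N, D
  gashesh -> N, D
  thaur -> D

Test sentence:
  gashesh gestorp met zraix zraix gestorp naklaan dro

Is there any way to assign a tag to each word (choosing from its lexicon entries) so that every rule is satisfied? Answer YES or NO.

Candidates per position — 1:gashesh {N,D}; 2:gestorp {P}; 3:met {P}; 4:zraix {N,D}; 5:zraix {N,D}; 6:gestorp {P}; 7:naklaan {A}; 8:dro {N,D}.
One satisfying assignment: N P P D N P A D.
Rule-by-rule: rule 1 holds; rule 2 holds; rule 3 holds; rule 4 holds.

YES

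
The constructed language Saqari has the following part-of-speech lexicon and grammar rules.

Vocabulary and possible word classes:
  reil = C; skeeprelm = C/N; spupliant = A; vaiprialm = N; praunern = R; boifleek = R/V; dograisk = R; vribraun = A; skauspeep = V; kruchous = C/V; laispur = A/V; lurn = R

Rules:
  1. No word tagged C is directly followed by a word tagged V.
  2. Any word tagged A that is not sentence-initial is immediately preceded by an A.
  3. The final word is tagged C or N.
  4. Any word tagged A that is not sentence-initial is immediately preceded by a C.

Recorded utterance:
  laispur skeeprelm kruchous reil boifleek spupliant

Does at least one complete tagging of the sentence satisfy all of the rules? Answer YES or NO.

NO

Candidates per position — 1:laispur {A,V}; 2:skeeprelm {C,N}; 3:kruchous {C,V}; 4:reil {C}; 5:boifleek {R,V}; 6:spupliant {A}.
Rule 2 cannot be satisfied by any choice of tags from the lexicon.
So there is no consistent tagging.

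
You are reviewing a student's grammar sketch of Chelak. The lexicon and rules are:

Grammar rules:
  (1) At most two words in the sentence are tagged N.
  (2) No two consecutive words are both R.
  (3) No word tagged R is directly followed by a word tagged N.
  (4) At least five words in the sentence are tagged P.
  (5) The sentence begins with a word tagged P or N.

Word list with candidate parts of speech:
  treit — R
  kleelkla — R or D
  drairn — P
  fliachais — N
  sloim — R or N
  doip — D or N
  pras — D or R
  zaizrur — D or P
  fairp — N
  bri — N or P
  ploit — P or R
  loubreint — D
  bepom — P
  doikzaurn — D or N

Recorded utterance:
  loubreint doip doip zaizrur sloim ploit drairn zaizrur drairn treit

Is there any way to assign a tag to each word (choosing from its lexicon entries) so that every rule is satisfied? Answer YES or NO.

NO

Candidates per position — 1:loubreint {D}; 2:doip {D,N}; 3:doip {D,N}; 4:zaizrur {D,P}; 5:sloim {R,N}; 6:ploit {P,R}; 7:drairn {P}; 8:zaizrur {D,P}; 9:drairn {P}; 10:treit {R}.
Rule 5 cannot be satisfied by any choice of tags from the lexicon.
So there is no consistent tagging.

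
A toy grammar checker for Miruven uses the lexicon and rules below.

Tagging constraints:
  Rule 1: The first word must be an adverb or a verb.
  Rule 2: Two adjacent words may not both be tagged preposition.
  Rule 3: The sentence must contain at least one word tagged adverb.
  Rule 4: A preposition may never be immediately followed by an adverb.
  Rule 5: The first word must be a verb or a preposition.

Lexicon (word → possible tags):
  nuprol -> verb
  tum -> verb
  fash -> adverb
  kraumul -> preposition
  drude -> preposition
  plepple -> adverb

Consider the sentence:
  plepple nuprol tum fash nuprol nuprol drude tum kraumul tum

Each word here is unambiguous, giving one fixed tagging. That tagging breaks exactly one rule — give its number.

Fixed tagging: adverb verb verb adverb verb verb preposition verb preposition verb.
Rule check: R1 holds, R2 holds, R3 holds, R4 holds, R5 violated.
Only rule 5 fails.

5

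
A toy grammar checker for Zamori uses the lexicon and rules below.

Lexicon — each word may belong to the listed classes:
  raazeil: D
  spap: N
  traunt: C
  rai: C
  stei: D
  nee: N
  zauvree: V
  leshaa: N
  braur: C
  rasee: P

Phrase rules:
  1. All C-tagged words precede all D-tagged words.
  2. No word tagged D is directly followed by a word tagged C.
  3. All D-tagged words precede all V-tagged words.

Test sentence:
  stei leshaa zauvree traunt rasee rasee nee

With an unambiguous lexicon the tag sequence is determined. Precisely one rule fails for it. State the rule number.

1

Fixed tagging: D N V C P P N.
Applying the rules: R1 ✗, R2 ✓, R3 ✓.
Only rule 1 fails.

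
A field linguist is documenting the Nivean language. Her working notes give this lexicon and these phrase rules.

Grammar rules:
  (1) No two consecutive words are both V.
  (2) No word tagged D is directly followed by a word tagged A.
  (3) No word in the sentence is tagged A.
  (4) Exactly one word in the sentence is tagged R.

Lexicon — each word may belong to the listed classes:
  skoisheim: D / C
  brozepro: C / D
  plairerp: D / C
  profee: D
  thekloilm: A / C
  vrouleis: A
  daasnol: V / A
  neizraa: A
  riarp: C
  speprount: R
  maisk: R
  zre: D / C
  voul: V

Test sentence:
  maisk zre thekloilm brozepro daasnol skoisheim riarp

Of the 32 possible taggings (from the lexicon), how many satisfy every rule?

Candidates per position — 1:maisk {R}; 2:zre {D,C}; 3:thekloilm {A,C}; 4:brozepro {C,D}; 5:daasnol {V,A}; 6:skoisheim {D,C}; 7:riarp {C}.
There are 32 candidate sequences in total.
Checking each against the rules leaves 8 sequences.
Count = 8.

8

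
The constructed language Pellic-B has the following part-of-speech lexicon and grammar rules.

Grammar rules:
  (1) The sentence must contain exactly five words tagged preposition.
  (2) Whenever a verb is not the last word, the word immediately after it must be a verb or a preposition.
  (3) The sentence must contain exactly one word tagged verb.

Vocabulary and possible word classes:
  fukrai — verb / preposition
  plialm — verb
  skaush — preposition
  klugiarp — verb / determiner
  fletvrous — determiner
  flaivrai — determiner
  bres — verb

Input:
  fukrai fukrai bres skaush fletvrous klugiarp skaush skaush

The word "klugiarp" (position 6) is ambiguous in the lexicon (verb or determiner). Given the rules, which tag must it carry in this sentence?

Candidates per position — 1:fukrai {verb,preposition}; 2:fukrai {verb,preposition}; 3:bres {verb}; 4:skaush {preposition}; 5:fletvrous {determiner}; 6:klugiarp {verb,determiner}; 7:skaush {preposition}; 8:skaush {preposition}.
Word 1 cannot be verb — rule 1 would then fail for every completion. It is preposition.
Word 2 cannot be verb — rule 1 would then fail for every completion. It is preposition.
Word 6 cannot be verb — rule 3 would then fail for every completion. It is determiner.
The unique satisfying tagging is: preposition preposition verb preposition determiner determiner preposition preposition.
Checking: rule 1 holds; rule 2 holds; rule 3 holds.

determiner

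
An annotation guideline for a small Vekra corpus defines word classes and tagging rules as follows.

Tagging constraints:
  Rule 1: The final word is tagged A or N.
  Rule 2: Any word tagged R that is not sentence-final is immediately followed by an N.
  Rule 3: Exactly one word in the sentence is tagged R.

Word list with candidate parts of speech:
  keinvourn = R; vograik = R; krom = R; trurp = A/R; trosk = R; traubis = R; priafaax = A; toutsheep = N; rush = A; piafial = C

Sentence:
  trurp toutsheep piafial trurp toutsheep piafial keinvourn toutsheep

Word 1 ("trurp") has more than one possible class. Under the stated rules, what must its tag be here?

Candidates per position — 1:trurp {A,R}; 2:toutsheep {N}; 3:piafial {C}; 4:trurp {A,R}; 5:toutsheep {N}; 6:piafial {C}; 7:keinvourn {R}; 8:toutsheep {N}.
Position 1: R is ruled out by rule 3; that leaves A.
Position 4: R is ruled out by rule 3; that leaves A.
So the tagging must be: A N C A N C R N.
Verifying each rule — rule 1 ok; rule 2 ok; rule 3 ok.

A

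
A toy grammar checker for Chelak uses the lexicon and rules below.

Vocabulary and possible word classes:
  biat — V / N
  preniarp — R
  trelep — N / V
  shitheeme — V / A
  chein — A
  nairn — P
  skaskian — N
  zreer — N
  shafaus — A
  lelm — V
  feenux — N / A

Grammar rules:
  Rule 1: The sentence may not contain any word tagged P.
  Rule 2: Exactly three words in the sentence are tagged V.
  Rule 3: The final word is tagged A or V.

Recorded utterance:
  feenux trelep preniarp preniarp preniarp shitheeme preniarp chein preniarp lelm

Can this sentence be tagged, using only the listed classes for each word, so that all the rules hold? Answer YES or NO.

Candidates per position — 1:feenux {N,A}; 2:trelep {N,V}; 3:preniarp {R}; 4:preniarp {R}; 5:preniarp {R}; 6:shitheeme {V,A}; 7:preniarp {R}; 8:chein {A}; 9:preniarp {R}; 10:lelm {V}.
One satisfying assignment: A V R R R V R A R V.
Check: rule 1 ✓; rule 2 ✓; rule 3 ✓.

YES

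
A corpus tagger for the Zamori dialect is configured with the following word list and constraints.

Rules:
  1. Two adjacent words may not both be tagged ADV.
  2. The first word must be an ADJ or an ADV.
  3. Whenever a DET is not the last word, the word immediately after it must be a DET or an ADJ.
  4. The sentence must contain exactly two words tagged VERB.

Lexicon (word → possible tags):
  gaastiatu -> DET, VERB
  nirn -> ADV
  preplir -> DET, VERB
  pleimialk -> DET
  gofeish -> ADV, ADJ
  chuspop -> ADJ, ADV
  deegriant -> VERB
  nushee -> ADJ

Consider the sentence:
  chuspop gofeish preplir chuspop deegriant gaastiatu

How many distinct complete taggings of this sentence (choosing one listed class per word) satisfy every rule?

9

Candidates per position — 1:chuspop {ADJ,ADV}; 2:gofeish {ADV,ADJ}; 3:preplir {DET,VERB}; 4:chuspop {ADJ,ADV}; 5:deegriant {VERB}; 6:gaastiatu {DET,VERB}.
There are 32 candidate sequences in total.
Checking each against the rules leaves 9 sequences.
Count = 9.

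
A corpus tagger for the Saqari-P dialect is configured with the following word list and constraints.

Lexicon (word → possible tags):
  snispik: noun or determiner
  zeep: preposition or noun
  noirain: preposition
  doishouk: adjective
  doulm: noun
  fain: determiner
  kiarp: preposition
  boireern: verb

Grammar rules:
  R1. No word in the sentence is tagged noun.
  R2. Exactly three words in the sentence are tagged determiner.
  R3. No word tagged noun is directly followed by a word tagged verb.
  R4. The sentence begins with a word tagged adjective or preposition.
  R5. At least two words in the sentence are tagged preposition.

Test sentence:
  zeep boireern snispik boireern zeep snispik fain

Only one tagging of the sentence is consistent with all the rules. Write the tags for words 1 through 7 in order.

Candidates per position — 1:zeep {preposition,noun}; 2:boireern {verb}; 3:snispik {noun,determiner}; 4:boireern {verb}; 5:zeep {preposition,noun}; 6:snispik {noun,determiner}; 7:fain {determiner}.
Word 1 cannot be noun — rule 1 would then fail for every completion. It is preposition.
Word 3 cannot be noun — rule 1 would then fail for every completion. It is determiner.
Word 5 cannot be noun — rule 1 would then fail for every completion. It is preposition.
Word 6 cannot be noun — rule 1 would then fail for every completion. It is determiner.
The only consistent sequence is: preposition verb determiner verb preposition determiner determiner.
Checking: rule 1 ok; rule 2 ok; rule 3 ok; rule 4 ok; rule 5 ok.

preposition verb determiner verb preposition determiner determiner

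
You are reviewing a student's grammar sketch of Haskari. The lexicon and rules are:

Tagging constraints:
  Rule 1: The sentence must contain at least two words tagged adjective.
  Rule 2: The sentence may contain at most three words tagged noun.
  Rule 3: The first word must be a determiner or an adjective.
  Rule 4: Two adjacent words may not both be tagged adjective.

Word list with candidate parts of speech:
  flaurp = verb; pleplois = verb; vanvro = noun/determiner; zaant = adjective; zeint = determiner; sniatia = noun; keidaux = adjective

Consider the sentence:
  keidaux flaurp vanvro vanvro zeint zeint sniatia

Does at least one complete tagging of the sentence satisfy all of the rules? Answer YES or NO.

Candidates per position — 1:keidaux {adjective}; 2:flaurp {verb}; 3:vanvro {noun,determiner}; 4:vanvro {noun,determiner}; 5:zeint {determiner}; 6:zeint {determiner}; 7:sniatia {noun}.
Rule 1 cannot be satisfied by any choice of tags from the lexicon.
So there is no consistent tagging.

NO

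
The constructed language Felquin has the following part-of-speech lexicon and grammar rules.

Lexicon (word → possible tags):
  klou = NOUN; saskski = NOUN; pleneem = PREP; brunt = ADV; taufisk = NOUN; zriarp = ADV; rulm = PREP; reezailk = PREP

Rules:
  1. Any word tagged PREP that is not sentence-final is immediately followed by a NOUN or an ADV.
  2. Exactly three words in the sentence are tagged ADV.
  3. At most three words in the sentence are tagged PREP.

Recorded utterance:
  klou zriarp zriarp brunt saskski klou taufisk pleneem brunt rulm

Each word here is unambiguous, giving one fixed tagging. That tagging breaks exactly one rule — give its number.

Fixed tagging: NOUN ADV ADV ADV NOUN NOUN NOUN PREP ADV PREP.
Applying the rules: R1 ✓, R2 ✗, R3 ✓.
Only rule 2 fails.

2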